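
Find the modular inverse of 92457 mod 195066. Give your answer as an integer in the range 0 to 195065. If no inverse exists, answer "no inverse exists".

Euclidean algorithm on 195066, 92457:
195066 = 2×92457 + 10152
92457 = 9×10152 + 1089
10152 = 9×1089 + 351
1089 = 3×351 + 36
351 = 9×36 + 27
36 = 1×27 + 9
27 = 3×9 + 0
gcd(92457, 195066) = 9 ≠ 1, so 92457 has no multiplicative inverse modulo 195066.

no inverse exists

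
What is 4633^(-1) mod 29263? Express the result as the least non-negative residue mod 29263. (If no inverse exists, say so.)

5533

gcd(29263, 4633) by repeated division:
29263 = 6*4633 + 1465
4633 = 3*1465 + 238
1465 = 6*238 + 37
238 = 6*37 + 16
37 = 2*16 + 5
16 = 3*5 + 1
5 = 5*1 + 0
Since gcd(4633, 29263) = 1, back-substitute to write 1 as a combination:
1 = 16 − 3·5
1 = −3·37 + 7·16
1 = 7·238 − 45·37
1 = −45·1465 + 277·238
1 = 277·4633 − 876·1465
1 = −876·29263 + 5533·4633
So 4633·5533 ≡ 1 (mod 29263).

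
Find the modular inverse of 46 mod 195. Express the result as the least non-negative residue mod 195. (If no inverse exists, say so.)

Run Euclid on (195, 46):
195 = 4·46 + 11
46 = 4·11 + 2
11 = 5·2 + 1
2 = 2·1 + 0
gcd = 1, so the inverse exists. Back-substitute:
1 = 11 − 5·2
1 = −5·46 + 21·11
1 = 21·195 − 89·46
Thus 46·(-89) ≡ 1 (mod 195); reducing, -89 mod 195 = 106.

106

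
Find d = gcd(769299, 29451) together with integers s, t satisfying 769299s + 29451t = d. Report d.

3

Repeated division:
769299 = 26·29451 + 3573
29451 = 8·3573 + 867
3573 = 4·867 + 105
867 = 8·105 + 27
105 = 3·27 + 24
27 = 1·24 + 3
24 = 8·3 + 0
gcd(769299, 29451) = 3.
Working backward:
3 = 27 − 24
3 = −105 + 4·27
3 = 4·867 − 33·105
3 = −33·3573 + 136·867
3 = 136·29451 − 1121·3573
3 = −1121·769299 + 29282·29451
So 3 = (-1121)·769299 + (29282)·29451.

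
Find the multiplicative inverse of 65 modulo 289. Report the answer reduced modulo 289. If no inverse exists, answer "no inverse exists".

Run Euclid on (289, 65):
289 = 4×65 + 29
65 = 2×29 + 7
29 = 4×7 + 1
7 = 7×1 + 0
gcd = 1, so the inverse exists. Back-substitute:
1 = 29 − 4·7
1 = −4·65 + 9·29
1 = 9·289 − 40·65
Thus 65·(-40) ≡ 1 (mod 289); reducing, -40 mod 289 = 249.

249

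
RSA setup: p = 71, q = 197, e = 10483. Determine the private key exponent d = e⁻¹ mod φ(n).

φ(n) = (p−1)(q−1) = 70·196 = 13720.
Need d with 10483·d ≡ 1 (mod 13720). Apply the extended Euclidean algorithm:
13720 = 1×10483 + 3237
10483 = 3×3237 + 772
3237 = 4×772 + 149
772 = 5×149 + 27
149 = 5×27 + 14
27 = 1×14 + 13
14 = 1×13 + 1
13 = 13×1 + 0
Back-substitute:
1 = 14 − 13
1 = −27 + 2·14
1 = 2·149 − 11·27
1 = −11·772 + 57·149
1 = 57·3237 − 239·772
1 = −239·10483 + 774·3237
1 = 774·13720 − 1013·10483
So 10483·(-1013) ≡ 1 (mod 13720), hence d ≡ -1013 ≡ 12707 (mod 13720).

12707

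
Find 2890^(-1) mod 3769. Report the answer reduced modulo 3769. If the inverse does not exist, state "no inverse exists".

Apply the Euclidean algorithm to 3769 and 2890:
3769 = 1*2890 + 879
2890 = 3*879 + 253
879 = 3*253 + 120
253 = 2*120 + 13
120 = 9*13 + 3
13 = 4*3 + 1
3 = 3*1 + 0
Since gcd(2890, 3769) = 1, back-substitute to write 1 as a combination:
1 = 13 − 4·3
1 = −4·120 + 37·13
1 = 37·253 − 78·120
1 = −78·879 + 271·253
1 = 271·2890 − 891·879
1 = −891·3769 + 1162·2890
So 2890·1162 ≡ 1 (mod 3769).

1162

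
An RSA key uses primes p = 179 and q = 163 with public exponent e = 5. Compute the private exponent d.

23069

φ(n) = (p−1)(q−1) = 178·162 = 28836.
Need d with 5·d ≡ 1 (mod 28836). Apply the extended Euclidean algorithm:
28836 = 5767×5 + 1
5 = 5×1 + 0
Back-substitute:
1 = 28836 − 5767·5
So 5·(-5767) ≡ 1 (mod 28836), hence d ≡ -5767 ≡ 23069 (mod 28836).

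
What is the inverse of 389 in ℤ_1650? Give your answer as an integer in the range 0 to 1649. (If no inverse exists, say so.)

Extended Euclidean algorithm:
1650 = 4×389 + 94
389 = 4×94 + 13
94 = 7×13 + 3
13 = 4×3 + 1
3 = 3×1 + 0
The gcd is 1. Working backward:
1 = 13 − 4·3
1 = −4·94 + 29·13
1 = 29·389 − 120·94
1 = −120·1650 + 509·389
So 389·509 ≡ 1 (mod 1650).

509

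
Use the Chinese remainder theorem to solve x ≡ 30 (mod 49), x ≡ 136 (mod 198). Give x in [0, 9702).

Write x = 30 + 49·k. Then 49·k ≡ 136 − 30 ≡ 106 (mod 198).
Need 49⁻¹ mod 198. Extended Euclid on (198, 49):
198 = 4*49 + 2
49 = 24*2 + 1
2 = 2*1 + 0
Back-substitute:
1 = 49 − 24·2
1 = −24·198 + 97·49
49⁻¹ ≡ 97 (mod 198), so k ≡ 97·106 ≡ 184 (mod 198).
x = 30 + 49·184 = 9046.

9046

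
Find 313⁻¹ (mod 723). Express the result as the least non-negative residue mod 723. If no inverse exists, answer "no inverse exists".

559

Run Euclid on (723, 313):
723 = 2·313 + 97
313 = 3·97 + 22
97 = 4·22 + 9
22 = 2·9 + 4
9 = 2·4 + 1
4 = 4·1 + 0
The gcd is 1. Working backward:
1 = 9 − 2·4
1 = −2·22 + 5·9
1 = 5·97 − 22·22
1 = −22·313 + 71·97
1 = 71·723 − 164·313
So 313·(-164) ≡ 1 (mod 723), and -164 ≡ 559 (mod 723).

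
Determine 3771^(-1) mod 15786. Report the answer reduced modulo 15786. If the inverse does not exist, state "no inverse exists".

Compute gcd(3771, 15786):
15786 = 4×3771 + 702
3771 = 5×702 + 261
702 = 2×261 + 180
261 = 1×180 + 81
180 = 2×81 + 18
81 = 4×18 + 9
18 = 2×9 + 0
gcd(3771, 15786) = 9 ≠ 1, so 3771 has no multiplicative inverse modulo 15786.

no inverse exists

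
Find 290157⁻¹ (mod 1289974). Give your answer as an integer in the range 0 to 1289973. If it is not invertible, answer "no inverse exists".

no inverse exists

Compute gcd(290157, 1289974):
1289974 = 4·290157 + 129346
290157 = 2·129346 + 31465
129346 = 4·31465 + 3486
31465 = 9·3486 + 91
3486 = 38·91 + 28
91 = 3·28 + 7
28 = 4·7 + 0
The gcd is 7, not 1, hence no inverse exists.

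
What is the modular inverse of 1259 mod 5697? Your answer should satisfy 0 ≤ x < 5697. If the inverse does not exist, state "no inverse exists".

Extended Euclidean algorithm:
5697 = 4×1259 + 661
1259 = 1×661 + 598
661 = 1×598 + 63
598 = 9×63 + 31
63 = 2×31 + 1
31 = 31×1 + 0
gcd = 1, so the inverse exists. Back-substitute:
1 = 63 − 2·31
1 = −2·598 + 19·63
1 = 19·661 − 21·598
1 = −21·1259 + 40·661
1 = 40·5697 − 181·1259
Thus 1259·(-181) ≡ 1 (mod 5697); reducing, -181 mod 5697 = 5516.

5516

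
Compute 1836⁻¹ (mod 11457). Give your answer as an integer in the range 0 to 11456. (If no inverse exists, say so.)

no inverse exists

Compute gcd(1836, 11457):
11457 = 6*1836 + 441
1836 = 4*441 + 72
441 = 6*72 + 9
72 = 8*9 + 0
The gcd is 9, not 1, hence no inverse exists.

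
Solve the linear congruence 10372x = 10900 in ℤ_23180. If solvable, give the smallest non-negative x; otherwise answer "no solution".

1485

First find gcd(10372, 23180):
23180 = 2·10372 + 2436
10372 = 4·2436 + 628
2436 = 3·628 + 552
628 = 1·552 + 76
552 = 7·76 + 20
76 = 3·20 + 16
20 = 1·16 + 4
16 = 4·4 + 0
gcd = 4 and 4 | 10900, so solutions exist. Divide through by 4: 2593x ≡ 2725 (mod 5795).
Now find 2593⁻¹ mod 5795:
5795 = 2·2593 + 609
2593 = 4·609 + 157
609 = 3·157 + 138
157 = 1·138 + 19
138 = 7·19 + 5
19 = 3·5 + 4
5 = 1·4 + 1
4 = 4·1 + 0
Back-substitute:
1 = 5 − 4
1 = −19 + 4·5
1 = 4·138 − 29·19
1 = −29·157 + 33·138
1 = 33·609 − 128·157
1 = −128·2593 + 545·609
1 = 545·5795 − 1218·2593
So 2593·(-1218) ≡ 1 (mod 5795), i.e. 2593⁻¹ ≡ 4577.
Then x ≡ 4577·2725 ≡ 1485 (mod 5795); the smallest non-negative solution is x = 1485.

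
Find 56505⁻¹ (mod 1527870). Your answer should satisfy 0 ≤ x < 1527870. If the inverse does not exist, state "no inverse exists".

Compute gcd(56505, 1527870):
1527870 = 27·56505 + 2235
56505 = 25·2235 + 630
2235 = 3·630 + 345
630 = 1·345 + 285
345 = 1·285 + 60
285 = 4·60 + 45
60 = 1·45 + 15
45 = 3·15 + 0
gcd(56505, 1527870) = 15 ≠ 1, so 56505 has no multiplicative inverse modulo 1527870.

no inverse exists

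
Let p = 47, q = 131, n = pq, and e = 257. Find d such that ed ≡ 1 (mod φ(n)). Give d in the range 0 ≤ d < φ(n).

φ(n) = (p−1)(q−1) = 46·130 = 5980.
Need d with 257·d ≡ 1 (mod 5980). Apply the extended Euclidean algorithm:
5980 = 23×257 + 69
257 = 3×69 + 50
69 = 1×50 + 19
50 = 2×19 + 12
19 = 1×12 + 7
12 = 1×7 + 5
7 = 1×5 + 2
5 = 2×2 + 1
2 = 2×1 + 0
Back-substitute:
1 = 5 − 2·2
1 = −2·7 + 3·5
1 = 3·12 − 5·7
1 = −5·19 + 8·12
1 = 8·50 − 21·19
1 = −21·69 + 29·50
1 = 29·257 − 108·69
1 = −108·5980 + 2513·257
So 257·2513 ≡ 1 (mod 5980), hence d = 2513.

2513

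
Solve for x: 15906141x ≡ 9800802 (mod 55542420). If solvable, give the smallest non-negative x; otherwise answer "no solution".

3220322

First find gcd(15906141, 55542420):
55542420 = 3*15906141 + 7823997
15906141 = 2*7823997 + 258147
7823997 = 30*258147 + 79587
258147 = 3*79587 + 19386
79587 = 4*19386 + 2043
19386 = 9*2043 + 999
2043 = 2*999 + 45
999 = 22*45 + 9
45 = 5*9 + 0
gcd = 9 and 9 | 9800802, so solutions exist. Divide through by 9: 1767349x ≡ 1088978 (mod 6171380).
Now find 1767349⁻¹ mod 6171380:
6171380 = 3×1767349 + 869333
1767349 = 2×869333 + 28683
869333 = 30×28683 + 8843
28683 = 3×8843 + 2154
8843 = 4×2154 + 227
2154 = 9×227 + 111
227 = 2×111 + 5
111 = 22×5 + 1
5 = 5×1 + 0
Back-substitute:
1 = 111 − 22·5
1 = −22·227 + 45·111
1 = 45·2154 − 427·227
1 = −427·8843 + 1753·2154
1 = 1753·28683 − 5686·8843
1 = −5686·869333 + 172333·28683
1 = 172333·1767349 − 350352·869333
1 = −350352·6171380 + 1223389·1767349
So 1767349⁻¹ ≡ 1223389 (mod 6171380).
Then x ≡ 1223389·1088978 ≡ 3220322 (mod 6171380); the smallest non-negative solution is x = 3220322.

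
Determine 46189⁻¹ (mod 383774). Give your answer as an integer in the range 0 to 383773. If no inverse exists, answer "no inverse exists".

gcd(383774, 46189) by repeated division:
383774 = 8×46189 + 14262
46189 = 3×14262 + 3403
14262 = 4×3403 + 650
3403 = 5×650 + 153
650 = 4×153 + 38
153 = 4×38 + 1
38 = 38×1 + 0
The gcd is 1. Working backward:
1 = 153 − 4·38
1 = −4·650 + 17·153
1 = 17·3403 − 89·650
1 = −89·14262 + 373·3403
1 = 373·46189 − 1208·14262
1 = −1208·383774 + 10037·46189
So 46189·10037 ≡ 1 (mod 383774).

10037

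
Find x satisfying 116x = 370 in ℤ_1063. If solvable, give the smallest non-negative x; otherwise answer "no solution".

608

First find gcd(116, 1063):
1063 = 9·116 + 19
116 = 6·19 + 2
19 = 9·2 + 1
2 = 2·1 + 0
gcd = 1, so a unique solution mod 1063 exists.
Back-substitute for the Bézout coefficients:
1 = 19 − 9·2
1 = −9·116 + 55·19
1 = 55·1063 − 504·116
So 116·(-504) ≡ 1 (mod 1063), giving 116⁻¹ ≡ 559.
x ≡ 116⁻¹·370 ≡ 559·370 ≡ 608 (mod 1063).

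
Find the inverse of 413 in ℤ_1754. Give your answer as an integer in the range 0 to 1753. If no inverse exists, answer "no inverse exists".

705

Run Euclid on (1754, 413):
1754 = 4*413 + 102
413 = 4*102 + 5
102 = 20*5 + 2
5 = 2*2 + 1
2 = 2*1 + 0
The gcd is 1. Working backward:
1 = 5 − 2·2
1 = −2·102 + 41·5
1 = 41·413 − 166·102
1 = −166·1754 + 705·413
So 413·705 ≡ 1 (mod 1754).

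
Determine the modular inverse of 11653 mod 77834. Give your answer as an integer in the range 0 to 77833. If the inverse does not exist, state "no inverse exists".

1937

Run Euclid on (77834, 11653):
77834 = 6·11653 + 7916
11653 = 1·7916 + 3737
7916 = 2·3737 + 442
3737 = 8·442 + 201
442 = 2·201 + 40
201 = 5·40 + 1
40 = 40·1 + 0
The gcd is 1. Working backward:
1 = 201 − 5·40
1 = −5·442 + 11·201
1 = 11·3737 − 93·442
1 = −93·7916 + 197·3737
1 = 197·11653 − 290·7916
1 = −290·77834 + 1937·11653
So 11653·1937 ≡ 1 (mod 77834).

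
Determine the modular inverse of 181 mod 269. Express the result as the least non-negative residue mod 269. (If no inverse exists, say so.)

Run Euclid on (269, 181):
269 = 1·181 + 88
181 = 2·88 + 5
88 = 17·5 + 3
5 = 1·3 + 2
3 = 1·2 + 1
2 = 2·1 + 0
gcd = 1, so the inverse exists. Back-substitute:
1 = 3 − 2
1 = −5 + 2·3
1 = 2·88 − 35·5
1 = −35·181 + 72·88
1 = 72·269 − 107·181
Hence 181⁻¹ ≡ -107 ≡ 162 (mod 269).

162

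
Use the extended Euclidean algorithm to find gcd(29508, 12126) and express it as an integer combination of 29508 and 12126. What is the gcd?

Apply Euclid's algorithm to 29508 and 12126:
29508 = 2·12126 + 5256
12126 = 2·5256 + 1614
5256 = 3·1614 + 414
1614 = 3·414 + 372
414 = 1·372 + 42
372 = 8·42 + 36
42 = 1·36 + 6
36 = 6·6 + 0
gcd(29508, 12126) = 6.
Back-substituting:
6 = 42 − 36
6 = −372 + 9·42
6 = 9·414 − 10·372
6 = −10·1614 + 39·414
6 = 39·5256 − 127·1614
6 = −127·12126 + 293·5256
6 = 293·29508 − 713·12126
So 6 = (293)·29508 + (-713)·12126.

6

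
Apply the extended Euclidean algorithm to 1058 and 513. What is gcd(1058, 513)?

Euclidean algorithm:
1058 = 2×513 + 32
513 = 16×32 + 1
32 = 32×1 + 0
gcd(1058, 513) = 1.
Back-substituting:
1 = 513 − 16·32
1 = −16·1058 + 33·513
So 1 = (-16)·1058 + (33)·513.

1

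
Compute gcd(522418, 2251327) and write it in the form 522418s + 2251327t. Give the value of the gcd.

Apply Euclid's algorithm to 2251327 and 522418:
2251327 = 4*522418 + 161655
522418 = 3*161655 + 37453
161655 = 4*37453 + 11843
37453 = 3*11843 + 1924
11843 = 6*1924 + 299
1924 = 6*299 + 130
299 = 2*130 + 39
130 = 3*39 + 13
39 = 3*13 + 0
gcd(522418, 2251327) = 13.
Express as a combination:
13 = 130 − 3·39
13 = −3·299 + 7·130
13 = 7·1924 − 45·299
13 = −45·11843 + 277·1924
13 = 277·37453 − 876·11843
13 = −876·161655 + 3781·37453
13 = 3781·522418 − 12219·161655
13 = −12219·2251327 + 52657·522418
So 13 = (-12219)·2251327 + (52657)·522418.

13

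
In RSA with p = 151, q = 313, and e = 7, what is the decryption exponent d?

φ(n) = (p−1)(q−1) = 150·312 = 46800.
Need d with 7·d ≡ 1 (mod 46800). Apply the extended Euclidean algorithm:
46800 = 6685*7 + 5
7 = 1*5 + 2
5 = 2*2 + 1
2 = 2*1 + 0
Back-substitute:
1 = 5 − 2·2
1 = −2·7 + 3·5
1 = 3·46800 − 20057·7
So 7·(-20057) ≡ 1 (mod 46800), hence d ≡ -20057 ≡ 26743 (mod 46800).

26743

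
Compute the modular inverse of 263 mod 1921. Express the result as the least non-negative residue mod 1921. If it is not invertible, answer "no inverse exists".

Apply the Euclidean algorithm to 1921 and 263:
1921 = 7*263 + 80
263 = 3*80 + 23
80 = 3*23 + 11
23 = 2*11 + 1
11 = 11*1 + 0
The gcd is 1. Working backward:
1 = 23 − 2·11
1 = −2·80 + 7·23
1 = 7·263 − 23·80
1 = −23·1921 + 168·263
So 263·168 ≡ 1 (mod 1921).

168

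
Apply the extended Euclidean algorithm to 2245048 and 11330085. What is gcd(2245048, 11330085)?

Repeated division:
11330085 = 5×2245048 + 104845
2245048 = 21×104845 + 43303
104845 = 2×43303 + 18239
43303 = 2×18239 + 6825
18239 = 2×6825 + 4589
6825 = 1×4589 + 2236
4589 = 2×2236 + 117
2236 = 19×117 + 13
117 = 9×13 + 0
gcd(2245048, 11330085) = 13.
Back-substituting:
13 = 2236 − 19·117
13 = −19·4589 + 39·2236
13 = 39·6825 − 58·4589
13 = −58·18239 + 155·6825
13 = 155·43303 − 368·18239
13 = −368·104845 + 891·43303
13 = 891·2245048 − 19079·104845
13 = −19079·11330085 + 96286·2245048
So 13 = (-19079)·11330085 + (96286)·2245048.

13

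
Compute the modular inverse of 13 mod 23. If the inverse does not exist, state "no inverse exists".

Run Euclid on (23, 13):
23 = 1×13 + 10
13 = 1×10 + 3
10 = 3×3 + 1
3 = 3×1 + 0
gcd = 1, so the inverse exists. Back-substitute:
1 = 10 − 3·3
1 = −3·13 + 4·10
1 = 4·23 − 7·13
So 13·(-7) ≡ 1 (mod 23), and -7 ≡ 16 (mod 23).

16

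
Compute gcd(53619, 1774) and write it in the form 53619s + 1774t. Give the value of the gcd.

Repeated division:
53619 = 30·1774 + 399
1774 = 4·399 + 178
399 = 2·178 + 43
178 = 4·43 + 6
43 = 7·6 + 1
6 = 6·1 + 0
gcd(53619, 1774) = 1.
Back-substituting:
1 = 43 − 7·6
1 = −7·178 + 29·43
1 = 29·399 − 65·178
1 = −65·1774 + 289·399
1 = 289·53619 − 8735·1774
So 1 = (289)·53619 + (-8735)·1774.

1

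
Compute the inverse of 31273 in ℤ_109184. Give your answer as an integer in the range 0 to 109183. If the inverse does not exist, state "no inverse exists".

Apply the Euclidean algorithm to 109184 and 31273:
109184 = 3*31273 + 15365
31273 = 2*15365 + 543
15365 = 28*543 + 161
543 = 3*161 + 60
161 = 2*60 + 41
60 = 1*41 + 19
41 = 2*19 + 3
19 = 6*3 + 1
3 = 3*1 + 0
gcd = 1, so the inverse exists. Back-substitute:
1 = 19 − 6·3
1 = −6·41 + 13·19
1 = 13·60 − 19·41
1 = −19·161 + 51·60
1 = 51·543 − 172·161
1 = −172·15365 + 4867·543
1 = 4867·31273 − 9906·15365
1 = −9906·109184 + 34585·31273
So 31273·34585 ≡ 1 (mod 109184).

34585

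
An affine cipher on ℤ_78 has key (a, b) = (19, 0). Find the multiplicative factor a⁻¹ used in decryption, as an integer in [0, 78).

Run Euclid on (78, 19):
78 = 4×19 + 2
19 = 9×2 + 1
2 = 2×1 + 0
The gcd is 1. Working backward:
1 = 19 − 9·2
1 = −9·78 + 37·19
So 19·37 ≡ 1 (mod 78).

37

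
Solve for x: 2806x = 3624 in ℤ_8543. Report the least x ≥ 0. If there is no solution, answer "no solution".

1895

First find gcd(2806, 8543):
8543 = 3*2806 + 125
2806 = 22*125 + 56
125 = 2*56 + 13
56 = 4*13 + 4
13 = 3*4 + 1
4 = 4*1 + 0
gcd = 1, so a unique solution mod 8543 exists.
Back-substitute for the Bézout coefficients:
1 = 13 − 3·4
1 = −3·56 + 13·13
1 = 13·125 − 29·56
1 = −29·2806 + 651·125
1 = 651·8543 − 1982·2806
So 2806·(-1982) ≡ 1 (mod 8543), giving 2806⁻¹ ≡ 6561.
x ≡ 2806⁻¹·3624 ≡ 6561·3624 ≡ 1895 (mod 8543).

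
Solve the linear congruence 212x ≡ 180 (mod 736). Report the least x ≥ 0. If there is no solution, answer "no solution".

105

First find gcd(212, 736):
736 = 3×212 + 100
212 = 2×100 + 12
100 = 8×12 + 4
12 = 3×4 + 0
gcd = 4 and 4 | 180, so solutions exist. Divide through by 4: 53x ≡ 45 (mod 184).
Now find 53⁻¹ mod 184:
184 = 3·53 + 25
53 = 2·25 + 3
25 = 8·3 + 1
3 = 3·1 + 0
Back-substitute:
1 = 25 − 8·3
1 = −8·53 + 17·25
1 = 17·184 − 59·53
So 53·(-59) ≡ 1 (mod 184), i.e. 53⁻¹ ≡ 125.
Then x ≡ 125·45 ≡ 105 (mod 184); the smallest non-negative solution is x = 105.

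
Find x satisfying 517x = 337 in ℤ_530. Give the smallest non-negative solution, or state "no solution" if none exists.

First find gcd(517, 530):
530 = 1*517 + 13
517 = 39*13 + 10
13 = 1*10 + 3
10 = 3*3 + 1
3 = 3*1 + 0
gcd = 1, so a unique solution mod 530 exists.
Back-substitute for the Bézout coefficients:
1 = 10 − 3·3
1 = −3·13 + 4·10
1 = 4·517 − 159·13
1 = −159·530 + 163·517
So 517·(163) ≡ 1 (mod 530), giving 517⁻¹ ≡ 163.
x ≡ 517⁻¹·337 ≡ 163·337 ≡ 341 (mod 530).

341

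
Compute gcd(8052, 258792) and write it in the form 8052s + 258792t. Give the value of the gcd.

Repeated division:
258792 = 32×8052 + 1128
8052 = 7×1128 + 156
1128 = 7×156 + 36
156 = 4×36 + 12
36 = 3×12 + 0
gcd(8052, 258792) = 12.
Working backward:
12 = 156 − 4·36
12 = −4·1128 + 29·156
12 = 29·8052 − 207·1128
12 = −207·258792 + 6653·8052
So 12 = (-207)·258792 + (6653)·8052.

12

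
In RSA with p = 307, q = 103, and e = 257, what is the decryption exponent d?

26597

φ(n) = (p−1)(q−1) = 306·102 = 31212.
Need d with 257·d ≡ 1 (mod 31212). Apply the extended Euclidean algorithm:
31212 = 121·257 + 115
257 = 2·115 + 27
115 = 4·27 + 7
27 = 3·7 + 6
7 = 1·6 + 1
6 = 6·1 + 0
Back-substitute:
1 = 7 − 6
1 = −27 + 4·7
1 = 4·115 − 17·27
1 = −17·257 + 38·115
1 = 38·31212 − 4615·257
So 257·(-4615) ≡ 1 (mod 31212), hence d ≡ -4615 ≡ 26597 (mod 31212).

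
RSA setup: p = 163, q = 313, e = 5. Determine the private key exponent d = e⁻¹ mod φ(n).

10109

φ(n) = (p−1)(q−1) = 162·312 = 50544.
Need d with 5·d ≡ 1 (mod 50544). Apply the extended Euclidean algorithm:
50544 = 10108×5 + 4
5 = 1×4 + 1
4 = 4×1 + 0
Back-substitute:
1 = 5 − 4
1 = −50544 + 10109·5
So 5·10109 ≡ 1 (mod 50544), hence d = 10109.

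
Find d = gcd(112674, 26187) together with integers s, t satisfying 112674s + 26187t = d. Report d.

3

Euclidean algorithm:
112674 = 4×26187 + 7926
26187 = 3×7926 + 2409
7926 = 3×2409 + 699
2409 = 3×699 + 312
699 = 2×312 + 75
312 = 4×75 + 12
75 = 6×12 + 3
12 = 4×3 + 0
gcd(112674, 26187) = 3.
Back-substituting:
3 = 75 − 6·12
3 = −6·312 + 25·75
3 = 25·699 − 56·312
3 = −56·2409 + 193·699
3 = 193·7926 − 635·2409
3 = −635·26187 + 2098·7926
3 = 2098·112674 − 9027·26187
So 3 = (2098)·112674 + (-9027)·26187.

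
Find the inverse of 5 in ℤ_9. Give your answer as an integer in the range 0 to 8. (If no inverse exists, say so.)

2

Run Euclid on (9, 5):
9 = 1×5 + 4
5 = 1×4 + 1
4 = 4×1 + 0
The gcd is 1. Working backward:
1 = 5 − 4
1 = −9 + 2·5
So 5·2 ≡ 1 (mod 9).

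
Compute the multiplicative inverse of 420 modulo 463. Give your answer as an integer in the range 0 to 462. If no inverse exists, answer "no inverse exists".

323

Run Euclid on (463, 420):
463 = 1×420 + 43
420 = 9×43 + 33
43 = 1×33 + 10
33 = 3×10 + 3
10 = 3×3 + 1
3 = 3×1 + 0
Since gcd(420, 463) = 1, back-substitute to write 1 as a combination:
1 = 10 − 3·3
1 = −3·33 + 10·10
1 = 10·43 − 13·33
1 = −13·420 + 127·43
1 = 127·463 − 140·420
Thus 420·(-140) ≡ 1 (mod 463); reducing, -140 mod 463 = 323.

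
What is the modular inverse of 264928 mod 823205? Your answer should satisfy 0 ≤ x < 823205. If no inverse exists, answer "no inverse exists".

Run Euclid on (823205, 264928):
823205 = 3×264928 + 28421
264928 = 9×28421 + 9139
28421 = 3×9139 + 1004
9139 = 9×1004 + 103
1004 = 9×103 + 77
103 = 1×77 + 26
77 = 2×26 + 25
26 = 1×25 + 1
25 = 25×1 + 0
The gcd is 1. Working backward:
1 = 26 − 25
1 = −77 + 3·26
1 = 3·103 − 4·77
1 = −4·1004 + 39·103
1 = 39·9139 − 355·1004
1 = −355·28421 + 1104·9139
1 = 1104·264928 − 10291·28421
1 = −10291·823205 + 31977·264928
So 264928·31977 ≡ 1 (mod 823205).

31977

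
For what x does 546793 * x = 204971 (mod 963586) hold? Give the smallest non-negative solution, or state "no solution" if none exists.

37457

First find gcd(546793, 963586):
963586 = 1·546793 + 416793
546793 = 1·416793 + 130000
416793 = 3·130000 + 26793
130000 = 4·26793 + 22828
26793 = 1·22828 + 3965
22828 = 5·3965 + 3003
3965 = 1·3003 + 962
3003 = 3·962 + 117
962 = 8·117 + 26
117 = 4·26 + 13
26 = 2·13 + 0
gcd = 13 and 13 | 204971, so solutions exist. Divide through by 13: 42061x ≡ 15767 (mod 74122).
Now find 42061⁻¹ mod 74122:
74122 = 1·42061 + 32061
42061 = 1·32061 + 10000
32061 = 3·10000 + 2061
10000 = 4·2061 + 1756
2061 = 1·1756 + 305
1756 = 5·305 + 231
305 = 1·231 + 74
231 = 3·74 + 9
74 = 8·9 + 2
9 = 4·2 + 1
2 = 2·1 + 0
Back-substitute:
1 = 9 − 4·2
1 = −4·74 + 33·9
1 = 33·231 − 103·74
1 = −103·305 + 136·231
1 = 136·1756 − 783·305
1 = −783·2061 + 919·1756
1 = 919·10000 − 4459·2061
1 = −4459·32061 + 14296·10000
1 = 14296·42061 − 18755·32061
1 = −18755·74122 + 33051·42061
So 42061⁻¹ ≡ 33051 (mod 74122).
Then x ≡ 33051·15767 ≡ 37457 (mod 74122); the smallest non-negative solution is x = 37457.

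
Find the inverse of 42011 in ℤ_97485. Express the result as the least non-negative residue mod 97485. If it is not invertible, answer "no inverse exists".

24221

Extended Euclidean algorithm:
97485 = 2·42011 + 13463
42011 = 3·13463 + 1622
13463 = 8·1622 + 487
1622 = 3·487 + 161
487 = 3·161 + 4
161 = 40·4 + 1
4 = 4·1 + 0
The gcd is 1. Working backward:
1 = 161 − 40·4
1 = −40·487 + 121·161
1 = 121·1622 − 403·487
1 = −403·13463 + 3345·1622
1 = 3345·42011 − 10438·13463
1 = −10438·97485 + 24221·42011
So 42011·24221 ≡ 1 (mod 97485).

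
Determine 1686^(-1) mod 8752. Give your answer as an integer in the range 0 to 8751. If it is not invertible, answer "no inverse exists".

Compute gcd(1686, 8752):
8752 = 5×1686 + 322
1686 = 5×322 + 76
322 = 4×76 + 18
76 = 4×18 + 4
18 = 4×4 + 2
4 = 2×2 + 0
gcd(1686, 8752) = 2 ≠ 1, so 1686 has no multiplicative inverse modulo 8752.

no inverse exists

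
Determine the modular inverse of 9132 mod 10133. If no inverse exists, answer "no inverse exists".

7744

gcd(10133, 9132) by repeated division:
10133 = 1×9132 + 1001
9132 = 9×1001 + 123
1001 = 8×123 + 17
123 = 7×17 + 4
17 = 4×4 + 1
4 = 4×1 + 0
The gcd is 1. Working backward:
1 = 17 − 4·4
1 = −4·123 + 29·17
1 = 29·1001 − 236·123
1 = −236·9132 + 2153·1001
1 = 2153·10133 − 2389·9132
So 9132·(-2389) ≡ 1 (mod 10133), and -2389 ≡ 7744 (mod 10133).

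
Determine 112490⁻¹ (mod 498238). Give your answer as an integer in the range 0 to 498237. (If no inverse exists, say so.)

no inverse exists

Compute gcd(112490, 498238):
498238 = 4·112490 + 48278
112490 = 2·48278 + 15934
48278 = 3·15934 + 476
15934 = 33·476 + 226
476 = 2·226 + 24
226 = 9·24 + 10
24 = 2·10 + 4
10 = 2·4 + 2
4 = 2·2 + 0
gcd(112490, 498238) = 2 ≠ 1, so 112490 has no multiplicative inverse modulo 498238.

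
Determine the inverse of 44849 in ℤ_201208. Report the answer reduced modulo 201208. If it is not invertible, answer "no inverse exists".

Compute gcd(44849, 201208):
201208 = 4·44849 + 21812
44849 = 2·21812 + 1225
21812 = 17·1225 + 987
1225 = 1·987 + 238
987 = 4·238 + 35
238 = 6·35 + 28
35 = 1·28 + 7
28 = 4·7 + 0
Since gcd = 7 > 1, 44849 is not a unit mod 201208.

no inverse exists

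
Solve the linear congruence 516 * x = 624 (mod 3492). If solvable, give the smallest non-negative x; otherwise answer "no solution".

211

First find gcd(516, 3492):
3492 = 6·516 + 396
516 = 1·396 + 120
396 = 3·120 + 36
120 = 3·36 + 12
36 = 3·12 + 0
gcd = 12 and 12 | 624, so solutions exist. Divide through by 12: 43x ≡ 52 (mod 291).
Now find 43⁻¹ mod 291:
291 = 6×43 + 33
43 = 1×33 + 10
33 = 3×10 + 3
10 = 3×3 + 1
3 = 3×1 + 0
Back-substitute:
1 = 10 − 3·3
1 = −3·33 + 10·10
1 = 10·43 − 13·33
1 = −13·291 + 88·43
So 43⁻¹ ≡ 88 (mod 291).
Then x ≡ 88·52 ≡ 211 (mod 291); the smallest non-negative solution is x = 211.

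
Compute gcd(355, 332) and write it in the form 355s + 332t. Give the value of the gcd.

Apply Euclid's algorithm to 355 and 332:
355 = 1*332 + 23
332 = 14*23 + 10
23 = 2*10 + 3
10 = 3*3 + 1
3 = 3*1 + 0
gcd(355, 332) = 1.
Express as a combination:
1 = 10 − 3·3
1 = −3·23 + 7·10
1 = 7·332 − 101·23
1 = −101·355 + 108·332
So 1 = (-101)·355 + (108)·332.

1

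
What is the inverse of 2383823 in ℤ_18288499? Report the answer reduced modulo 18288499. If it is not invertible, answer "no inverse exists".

10412391

Extended Euclidean algorithm:
18288499 = 7×2383823 + 1601738
2383823 = 1×1601738 + 782085
1601738 = 2×782085 + 37568
782085 = 20×37568 + 30725
37568 = 1×30725 + 6843
30725 = 4×6843 + 3353
6843 = 2×3353 + 137
3353 = 24×137 + 65
137 = 2×65 + 7
65 = 9×7 + 2
7 = 3×2 + 1
2 = 2×1 + 0
The gcd is 1. Working backward:
1 = 7 − 3·2
1 = −3·65 + 28·7
1 = 28·137 − 59·65
1 = −59·3353 + 1444·137
1 = 1444·6843 − 2947·3353
1 = −2947·30725 + 13232·6843
1 = 13232·37568 − 16179·30725
1 = −16179·782085 + 336812·37568
1 = 336812·1601738 − 689803·782085
1 = −689803·2383823 + 1026615·1601738
1 = 1026615·18288499 − 7876108·2383823
So 2383823·(-7876108) ≡ 1 (mod 18288499), and -7876108 ≡ 10412391 (mod 18288499).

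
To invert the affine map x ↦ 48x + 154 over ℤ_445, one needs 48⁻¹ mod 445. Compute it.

102

Extended Euclidean algorithm:
445 = 9×48 + 13
48 = 3×13 + 9
13 = 1×9 + 4
9 = 2×4 + 1
4 = 4×1 + 0
Since gcd(48, 445) = 1, back-substitute to write 1 as a combination:
1 = 9 − 2·4
1 = −2·13 + 3·9
1 = 3·48 − 11·13
1 = −11·445 + 102·48
So 48·102 ≡ 1 (mod 445).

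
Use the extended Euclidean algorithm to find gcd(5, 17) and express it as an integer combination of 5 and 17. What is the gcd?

1

Repeated division:
17 = 3·5 + 2
5 = 2·2 + 1
2 = 2·1 + 0
gcd(5, 17) = 1.
Back-substituting:
1 = 5 − 2·2
1 = −2·17 + 7·5
So 1 = (-2)·17 + (7)·5.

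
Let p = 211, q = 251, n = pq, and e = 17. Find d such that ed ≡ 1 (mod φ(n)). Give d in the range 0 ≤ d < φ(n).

12353

φ(n) = (p−1)(q−1) = 210·250 = 52500.
Need d with 17·d ≡ 1 (mod 52500). Apply the extended Euclidean algorithm:
52500 = 3088·17 + 4
17 = 4·4 + 1
4 = 4·1 + 0
Back-substitute:
1 = 17 − 4·4
1 = −4·52500 + 12353·17
So 17·12353 ≡ 1 (mod 52500), hence d = 12353.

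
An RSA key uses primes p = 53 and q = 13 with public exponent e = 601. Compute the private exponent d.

217

φ(n) = (p−1)(q−1) = 52·12 = 624.
Need d with 601·d ≡ 1 (mod 624). Apply the extended Euclidean algorithm:
624 = 1·601 + 23
601 = 26·23 + 3
23 = 7·3 + 2
3 = 1·2 + 1
2 = 2·1 + 0
Back-substitute:
1 = 3 − 2
1 = −23 + 8·3
1 = 8·601 − 209·23
1 = −209·624 + 217·601
So 601·217 ≡ 1 (mod 624), hence d = 217.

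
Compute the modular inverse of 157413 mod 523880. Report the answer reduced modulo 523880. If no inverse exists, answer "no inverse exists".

Apply the Euclidean algorithm to 523880 and 157413:
523880 = 3×157413 + 51641
157413 = 3×51641 + 2490
51641 = 20×2490 + 1841
2490 = 1×1841 + 649
1841 = 2×649 + 543
649 = 1×543 + 106
543 = 5×106 + 13
106 = 8×13 + 2
13 = 6×2 + 1
2 = 2×1 + 0
gcd = 1, so the inverse exists. Back-substitute:
1 = 13 − 6·2
1 = −6·106 + 49·13
1 = 49·543 − 251·106
1 = −251·649 + 300·543
1 = 300·1841 − 851·649
1 = −851·2490 + 1151·1841
1 = 1151·51641 − 23871·2490
1 = −23871·157413 + 72764·51641
1 = 72764·523880 − 242163·157413
Thus 157413·(-242163) ≡ 1 (mod 523880); reducing, -242163 mod 523880 = 281717.

281717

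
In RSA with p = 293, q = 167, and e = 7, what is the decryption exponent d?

φ(n) = (p−1)(q−1) = 292·166 = 48472.
Need d with 7·d ≡ 1 (mod 48472). Apply the extended Euclidean algorithm:
48472 = 6924×7 + 4
7 = 1×4 + 3
4 = 1×3 + 1
3 = 3×1 + 0
Back-substitute:
1 = 4 − 3
1 = −7 + 2·4
1 = 2·48472 − 13849·7
So 7·(-13849) ≡ 1 (mod 48472), hence d ≡ -13849 ≡ 34623 (mod 48472).

34623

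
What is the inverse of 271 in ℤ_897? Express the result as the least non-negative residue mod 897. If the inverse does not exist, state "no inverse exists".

Extended Euclidean algorithm:
897 = 3·271 + 84
271 = 3·84 + 19
84 = 4·19 + 8
19 = 2·8 + 3
8 = 2·3 + 2
3 = 1·2 + 1
2 = 2·1 + 0
The gcd is 1. Working backward:
1 = 3 − 2
1 = −8 + 3·3
1 = 3·19 − 7·8
1 = −7·84 + 31·19
1 = 31·271 − 100·84
1 = −100·897 + 331·271
So 271·331 ≡ 1 (mod 897).

331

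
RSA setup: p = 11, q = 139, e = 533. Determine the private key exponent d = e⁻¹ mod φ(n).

φ(n) = (p−1)(q−1) = 10·138 = 1380.
Need d with 533·d ≡ 1 (mod 1380). Apply the extended Euclidean algorithm:
1380 = 2*533 + 314
533 = 1*314 + 219
314 = 1*219 + 95
219 = 2*95 + 29
95 = 3*29 + 8
29 = 3*8 + 5
8 = 1*5 + 3
5 = 1*3 + 2
3 = 1*2 + 1
2 = 2*1 + 0
Back-substitute:
1 = 3 − 2
1 = −5 + 2·3
1 = 2·8 − 3·5
1 = −3·29 + 11·8
1 = 11·95 − 36·29
1 = −36·219 + 83·95
1 = 83·314 − 119·219
1 = −119·533 + 202·314
1 = 202·1380 − 523·533
So 533·(-523) ≡ 1 (mod 1380), hence d ≡ -523 ≡ 857 (mod 1380).

857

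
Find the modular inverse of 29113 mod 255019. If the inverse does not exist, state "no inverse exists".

224080

Apply the Euclidean algorithm to 255019 and 29113:
255019 = 8*29113 + 22115
29113 = 1*22115 + 6998
22115 = 3*6998 + 1121
6998 = 6*1121 + 272
1121 = 4*272 + 33
272 = 8*33 + 8
33 = 4*8 + 1
8 = 8*1 + 0
The gcd is 1. Working backward:
1 = 33 − 4·8
1 = −4·272 + 33·33
1 = 33·1121 − 136·272
1 = −136·6998 + 849·1121
1 = 849·22115 − 2683·6998
1 = −2683·29113 + 3532·22115
1 = 3532·255019 − 30939·29113
So 29113·(-30939) ≡ 1 (mod 255019), and -30939 ≡ 224080 (mod 255019).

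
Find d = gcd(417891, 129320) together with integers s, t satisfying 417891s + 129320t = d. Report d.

Apply Euclid's algorithm to 417891 and 129320:
417891 = 3×129320 + 29931
129320 = 4×29931 + 9596
29931 = 3×9596 + 1143
9596 = 8×1143 + 452
1143 = 2×452 + 239
452 = 1×239 + 213
239 = 1×213 + 26
213 = 8×26 + 5
26 = 5×5 + 1
5 = 5×1 + 0
gcd(417891, 129320) = 1.
Working backward:
1 = 26 − 5·5
1 = −5·213 + 41·26
1 = 41·239 − 46·213
1 = −46·452 + 87·239
1 = 87·1143 − 220·452
1 = −220·9596 + 1847·1143
1 = 1847·29931 − 5761·9596
1 = −5761·129320 + 24891·29931
1 = 24891·417891 − 80434·129320
So 1 = (24891)·417891 + (-80434)·129320.

1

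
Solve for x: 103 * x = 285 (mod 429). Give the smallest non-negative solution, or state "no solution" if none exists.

261

First find gcd(103, 429):
429 = 4·103 + 17
103 = 6·17 + 1
17 = 17·1 + 0
gcd = 1, so a unique solution mod 429 exists.
Back-substitute for the Bézout coefficients:
1 = 103 − 6·17
1 = −6·429 + 25·103
So 103·(25) ≡ 1 (mod 429), giving 103⁻¹ ≡ 25.
x ≡ 103⁻¹·285 ≡ 25·285 ≡ 261 (mod 429).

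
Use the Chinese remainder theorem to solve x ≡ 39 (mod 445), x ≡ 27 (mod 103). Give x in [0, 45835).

Write x = 39 + 445·k. Then 445·k ≡ 27 − 39 ≡ 91 (mod 103).
Need 445⁻¹ mod 103. Extended Euclid on (103, 33):
103 = 3·33 + 4
33 = 8·4 + 1
4 = 4·1 + 0
Back-substitute:
1 = 33 − 8·4
1 = −8·103 + 25·33
445⁻¹ ≡ 25 (mod 103), so k ≡ 25·91 ≡ 9 (mod 103).
x = 39 + 445·9 = 4044.

4044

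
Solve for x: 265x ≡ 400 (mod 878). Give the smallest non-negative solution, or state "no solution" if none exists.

250

First find gcd(265, 878):
878 = 3×265 + 83
265 = 3×83 + 16
83 = 5×16 + 3
16 = 5×3 + 1
3 = 3×1 + 0
gcd = 1, so a unique solution mod 878 exists.
Back-substitute for the Bézout coefficients:
1 = 16 − 5·3
1 = −5·83 + 26·16
1 = 26·265 − 83·83
1 = −83·878 + 275·265
So 265·(275) ≡ 1 (mod 878), giving 265⁻¹ ≡ 275.
x ≡ 265⁻¹·400 ≡ 275·400 ≡ 250 (mod 878).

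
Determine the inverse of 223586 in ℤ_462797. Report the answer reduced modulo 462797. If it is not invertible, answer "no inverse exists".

Apply the Euclidean algorithm to 462797 and 223586:
462797 = 2×223586 + 15625
223586 = 14×15625 + 4836
15625 = 3×4836 + 1117
4836 = 4×1117 + 368
1117 = 3×368 + 13
368 = 28×13 + 4
13 = 3×4 + 1
4 = 4×1 + 0
Since gcd(223586, 462797) = 1, back-substitute to write 1 as a combination:
1 = 13 − 3·4
1 = −3·368 + 85·13
1 = 85·1117 − 258·368
1 = −258·4836 + 1117·1117
1 = 1117·15625 − 3609·4836
1 = −3609·223586 + 51643·15625
1 = 51643·462797 − 106895·223586
Thus 223586·(-106895) ≡ 1 (mod 462797); reducing, -106895 mod 462797 = 355902.

355902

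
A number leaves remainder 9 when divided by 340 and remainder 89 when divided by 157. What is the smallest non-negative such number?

50329

Write x = 9 + 340·k. Then 340·k ≡ 89 − 9 ≡ 80 (mod 157).
Need 340⁻¹ mod 157. Extended Euclid on (157, 26):
157 = 6×26 + 1
26 = 26×1 + 0
Back-substitute:
1 = 157 − 6·26
340⁻¹ ≡ 151 (mod 157), so k ≡ 151·80 ≡ 148 (mod 157).
x = 9 + 340·148 = 50329.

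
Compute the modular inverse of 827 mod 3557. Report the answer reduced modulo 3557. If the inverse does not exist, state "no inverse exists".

3157

gcd(3557, 827) by repeated division:
3557 = 4*827 + 249
827 = 3*249 + 80
249 = 3*80 + 9
80 = 8*9 + 8
9 = 1*8 + 1
8 = 8*1 + 0
Since gcd(827, 3557) = 1, back-substitute to write 1 as a combination:
1 = 9 − 8
1 = −80 + 9·9
1 = 9·249 − 28·80
1 = −28·827 + 93·249
1 = 93·3557 − 400·827
So 827·(-400) ≡ 1 (mod 3557), and -400 ≡ 3157 (mod 3557).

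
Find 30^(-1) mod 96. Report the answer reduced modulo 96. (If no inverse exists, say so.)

no inverse exists

Euclidean algorithm on 96, 30:
96 = 3·30 + 6
30 = 5·6 + 0
gcd(30, 96) = 6 ≠ 1, so 30 has no multiplicative inverse modulo 96.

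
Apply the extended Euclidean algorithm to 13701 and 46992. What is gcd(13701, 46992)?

3

Repeated division:
46992 = 3*13701 + 5889
13701 = 2*5889 + 1923
5889 = 3*1923 + 120
1923 = 16*120 + 3
120 = 40*3 + 0
gcd(13701, 46992) = 3.
Express as a combination:
3 = 1923 − 16·120
3 = −16·5889 + 49·1923
3 = 49·13701 − 114·5889
3 = −114·46992 + 391·13701
So 3 = (-114)·46992 + (391)·13701.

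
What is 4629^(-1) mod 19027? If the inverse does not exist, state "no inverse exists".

18394

gcd(19027, 4629) by repeated division:
19027 = 4×4629 + 511
4629 = 9×511 + 30
511 = 17×30 + 1
30 = 30×1 + 0
gcd = 1, so the inverse exists. Back-substitute:
1 = 511 − 17·30
1 = −17·4629 + 154·511
1 = 154·19027 − 633·4629
Thus 4629·(-633) ≡ 1 (mod 19027); reducing, -633 mod 19027 = 18394.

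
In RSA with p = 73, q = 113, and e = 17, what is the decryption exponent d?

φ(n) = (p−1)(q−1) = 72·112 = 8064.
Need d with 17·d ≡ 1 (mod 8064). Apply the extended Euclidean algorithm:
8064 = 474·17 + 6
17 = 2·6 + 5
6 = 1·5 + 1
5 = 5·1 + 0
Back-substitute:
1 = 6 − 5
1 = −17 + 3·6
1 = 3·8064 − 1423·17
So 17·(-1423) ≡ 1 (mod 8064), hence d ≡ -1423 ≡ 6641 (mod 8064).

6641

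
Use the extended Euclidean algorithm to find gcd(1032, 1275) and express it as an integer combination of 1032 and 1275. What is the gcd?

Euclidean algorithm:
1275 = 1*1032 + 243
1032 = 4*243 + 60
243 = 4*60 + 3
60 = 20*3 + 0
gcd(1032, 1275) = 3.
Back-substituting:
3 = 243 − 4·60
3 = −4·1032 + 17·243
3 = 17·1275 − 21·1032
So 3 = (17)·1275 + (-21)·1032.

3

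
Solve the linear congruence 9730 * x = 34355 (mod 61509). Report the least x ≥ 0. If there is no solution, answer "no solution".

no solution

gcd(9730, 61509):
61509 = 6*9730 + 3129
9730 = 3*3129 + 343
3129 = 9*343 + 42
343 = 8*42 + 7
42 = 6*7 + 0
gcd = 7, but 7 ∤ 34355, so the congruence has no solution.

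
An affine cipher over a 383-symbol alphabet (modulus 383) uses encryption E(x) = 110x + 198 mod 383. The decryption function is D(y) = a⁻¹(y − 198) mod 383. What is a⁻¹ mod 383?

289

Apply the Euclidean algorithm to 383 and 110:
383 = 3*110 + 53
110 = 2*53 + 4
53 = 13*4 + 1
4 = 4*1 + 0
The gcd is 1. Working backward:
1 = 53 − 13·4
1 = −13·110 + 27·53
1 = 27·383 − 94·110
Thus 110·(-94) ≡ 1 (mod 383); reducing, -94 mod 383 = 289.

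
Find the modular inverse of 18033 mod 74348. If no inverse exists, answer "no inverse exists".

15601

Run Euclid on (74348, 18033):
74348 = 4*18033 + 2216
18033 = 8*2216 + 305
2216 = 7*305 + 81
305 = 3*81 + 62
81 = 1*62 + 19
62 = 3*19 + 5
19 = 3*5 + 4
5 = 1*4 + 1
4 = 4*1 + 0
gcd = 1, so the inverse exists. Back-substitute:
1 = 5 − 4
1 = −19 + 4·5
1 = 4·62 − 13·19
1 = −13·81 + 17·62
1 = 17·305 − 64·81
1 = −64·2216 + 465·305
1 = 465·18033 − 3784·2216
1 = −3784·74348 + 15601·18033
So 18033·15601 ≡ 1 (mod 74348).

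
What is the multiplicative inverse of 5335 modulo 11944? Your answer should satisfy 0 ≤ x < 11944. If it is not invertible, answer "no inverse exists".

gcd(11944, 5335) by repeated division:
11944 = 2×5335 + 1274
5335 = 4×1274 + 239
1274 = 5×239 + 79
239 = 3×79 + 2
79 = 39×2 + 1
2 = 2×1 + 0
The gcd is 1. Working backward:
1 = 79 − 39·2
1 = −39·239 + 118·79
1 = 118·1274 − 629·239
1 = −629·5335 + 2634·1274
1 = 2634·11944 − 5897·5335
Hence 5335⁻¹ ≡ -5897 ≡ 6047 (mod 11944).

6047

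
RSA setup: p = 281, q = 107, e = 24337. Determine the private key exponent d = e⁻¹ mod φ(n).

22753

φ(n) = (p−1)(q−1) = 280·106 = 29680.
Need d with 24337·d ≡ 1 (mod 29680). Apply the extended Euclidean algorithm:
29680 = 1*24337 + 5343
24337 = 4*5343 + 2965
5343 = 1*2965 + 2378
2965 = 1*2378 + 587
2378 = 4*587 + 30
587 = 19*30 + 17
30 = 1*17 + 13
17 = 1*13 + 4
13 = 3*4 + 1
4 = 4*1 + 0
Back-substitute:
1 = 13 − 3·4
1 = −3·17 + 4·13
1 = 4·30 − 7·17
1 = −7·587 + 137·30
1 = 137·2378 − 555·587
1 = −555·2965 + 692·2378
1 = 692·5343 − 1247·2965
1 = −1247·24337 + 5680·5343
1 = 5680·29680 − 6927·24337
So 24337·(-6927) ≡ 1 (mod 29680), hence d ≡ -6927 ≡ 22753 (mod 29680).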